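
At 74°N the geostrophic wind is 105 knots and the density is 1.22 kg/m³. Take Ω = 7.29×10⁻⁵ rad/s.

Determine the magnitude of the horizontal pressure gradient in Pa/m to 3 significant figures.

9.24×10⁻³ Pa/m

Coriolis parameter at 74°N:
f = 2Ω sin φ = 2 × 7.29×10⁻⁵ × sin 74° = 1.40×10⁻⁴ s⁻¹
Wind speed in SI: 105 knots = 54.0 m/s
Geostrophic balance rearranged: |∂P/∂n| = f ρ V_g
|∂P/∂n| = 1.40×10⁻⁴ × 1.22 × 54.0 = 9.24×10⁻³ Pa/m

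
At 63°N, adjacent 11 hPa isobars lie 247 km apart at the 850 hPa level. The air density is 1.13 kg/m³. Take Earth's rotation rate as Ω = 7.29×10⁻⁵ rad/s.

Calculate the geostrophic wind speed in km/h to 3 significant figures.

109 km/h

Coriolis parameter at 63°N:
f = 2Ω sin φ = 2 × 7.29×10⁻⁵ × sin 63° = 1.30×10⁻⁴ s⁻¹
Pressure gradient: |∂P/∂n| = 1100 Pa / 247000 m = 4.45×10⁻³ Pa/m
Geostrophic balance (pressure-gradient force = Coriolis force):
V_g = (1/(fρ)) |∂P/∂n| = 4.45×10⁻³ / (1.30×10⁻⁴ × 1.13) = 30.3 m/s
Converting: 30.3 m/s × 3.6 = 109 km/h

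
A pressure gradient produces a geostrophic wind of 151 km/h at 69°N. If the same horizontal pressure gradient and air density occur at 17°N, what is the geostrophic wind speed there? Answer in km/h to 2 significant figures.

480 km/h

With the same pressure gradient and density, V_g ∝ 1/f ∝ 1/sin φ.
V₂ = V₁ · sin φ₁ / sin φ₂ = 151 × sin 69° / sin 17°
V₂ = 151 × 0.9336/0.2924 = 480 km/h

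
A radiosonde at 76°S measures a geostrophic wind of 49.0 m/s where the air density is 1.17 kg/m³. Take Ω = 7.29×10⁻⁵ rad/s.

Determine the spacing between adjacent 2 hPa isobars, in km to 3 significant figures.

Coriolis parameter at 76°S:
f = 2Ω sin φ = 2 × 7.29×10⁻⁵ × sin 76° = 1.41×10⁻⁴ s⁻¹
Geostrophic balance rearranged: |∂P/∂n| = f ρ V_g
|∂P/∂n| = 1.41×10⁻⁴ × 1.17 × 49.0 = 8.11×10⁻³ Pa/m
Isobar spacing: Δn = ΔP/|∂P/∂n| = 200 Pa / 8.11×10⁻³ Pa/m = 24660 m ≈ 24.7 km

24.7 km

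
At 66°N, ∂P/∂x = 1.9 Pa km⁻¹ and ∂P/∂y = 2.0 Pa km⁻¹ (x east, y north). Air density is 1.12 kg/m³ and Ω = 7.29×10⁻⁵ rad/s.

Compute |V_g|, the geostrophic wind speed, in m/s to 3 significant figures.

Coriolis parameter at 66°N:
f = 2Ω sin φ = 2 × 7.29×10⁻⁵ × sin 66° = 1.33×10⁻⁴ s⁻¹
Component geostrophic relations (x east, y north):
u_g = −(1/(fρ)) ∂P/∂y,  v_g = (1/(fρ)) ∂P/∂x
u_g = −(2.0×10⁻³)/(1.33×10⁻⁴ × 1.12) = −13.4 m/s;  v_g = (1.9×10⁻³)/(1.33×10⁻⁴ × 1.12) = 12.7 m/s
|V_g| = √(u_g² + v_g²) = 18.5 m/s

18.5 m/s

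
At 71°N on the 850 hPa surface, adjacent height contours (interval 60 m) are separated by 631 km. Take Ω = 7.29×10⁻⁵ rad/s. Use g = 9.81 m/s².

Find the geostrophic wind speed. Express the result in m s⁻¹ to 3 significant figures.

6.77 m s⁻¹

Coriolis parameter at 71°N:
f = 2Ω sin φ = 2 × 7.29×10⁻⁵ × sin 71° = 1.38×10⁻⁴ s⁻¹
Height gradient: |∂Z/∂n| = 60 m / 631000 m = 9.51×10⁻⁵
On a pressure surface, geostrophic balance gives V_g = (g/f)|∂Z/∂n|:
V_g = 9.81 × 9.51×10⁻⁵ / 1.38×10⁻⁴ = 6.77 m/s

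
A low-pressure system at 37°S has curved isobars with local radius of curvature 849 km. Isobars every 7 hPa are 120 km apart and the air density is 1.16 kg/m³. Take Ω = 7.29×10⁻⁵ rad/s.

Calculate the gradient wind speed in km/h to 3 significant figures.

137 km/h

Coriolis parameter at 37°S:
f = 2Ω sin φ = 2 × 7.29×10⁻⁵ × sin 37° = 8.77×10⁻⁵ s⁻¹
Pressure gradient: |∂P/∂n| = 700 Pa / 120000 m = 5.83×10⁻³ Pa/m
Geostrophic speed: V_g = |∂P/∂n|/(fρ) = 5.83×10⁻³/(8.77×10⁻⁵ × 1.16) = 57.3 m/s
Around a low, centrifugal force acts outward with Coriolis, so pressure-gradient force balances both:
(1/ρ)|∂P/∂n| = fV + V²/R  →  V² + fR·V − fR·V_g = 0
With fR = 8.77×10⁻⁵ × 849×10³ m = 74.5 m/s:
V = [−fR + √((fR)² + 4 fR V_g)]/2 = [−74.5 + √(74.5² + 4×74.5×57.3)]/2 = 38 m/s
Subgeostrophic (V < V_g = 57.3 m/s), as expected around a low.
Converting: 38 m/s × 3.6 = 137 km/h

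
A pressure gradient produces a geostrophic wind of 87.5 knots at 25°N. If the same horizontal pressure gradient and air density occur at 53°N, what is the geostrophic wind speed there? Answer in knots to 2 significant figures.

With the same pressure gradient and density, V_g ∝ 1/f ∝ 1/sin φ.
V₂ = V₁ · sin φ₁ / sin φ₂ = 87.5 × sin 25° / sin 53°
V₂ = 87.5 × 0.4226/0.7986 = 46 knots

46 knots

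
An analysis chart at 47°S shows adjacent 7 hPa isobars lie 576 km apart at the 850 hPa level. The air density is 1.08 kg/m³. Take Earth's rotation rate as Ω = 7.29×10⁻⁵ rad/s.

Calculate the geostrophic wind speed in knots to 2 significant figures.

21 knots

Coriolis parameter at 47°S:
f = 2Ω sin φ = 2 × 7.29×10⁻⁵ × sin 47° = 1.07×10⁻⁴ s⁻¹
Pressure gradient: |∂P/∂n| = 700 Pa / 576000 m = 1.22×10⁻³ Pa/m
Geostrophic balance (pressure-gradient force = Coriolis force):
V_g = (1/(fρ)) |∂P/∂n| = 1.22×10⁻³ / (1.07×10⁻⁴ × 1.08) = 10.6 m/s
Converting: 10.6 m/s × 1.944 = 21 knots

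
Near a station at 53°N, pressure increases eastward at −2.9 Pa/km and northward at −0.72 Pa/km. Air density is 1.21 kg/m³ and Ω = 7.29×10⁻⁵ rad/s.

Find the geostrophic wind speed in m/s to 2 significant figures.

Coriolis parameter at 53°N:
f = 2Ω sin φ = 2 × 7.29×10⁻⁵ × sin 53° = 1.16×10⁻⁴ s⁻¹
Component geostrophic relations (x east, y north):
u_g = −(1/(fρ)) ∂P/∂y,  v_g = (1/(fρ)) ∂P/∂x
u_g = −(−0.72×10⁻³)/(1.16×10⁻⁴ × 1.21) = 5.11 m/s;  v_g = (−2.9×10⁻³)/(1.16×10⁻⁴ × 1.21) = −20.6 m/s
|V_g| = √(u_g² + v_g²) = 21.2 m/s

21 m/s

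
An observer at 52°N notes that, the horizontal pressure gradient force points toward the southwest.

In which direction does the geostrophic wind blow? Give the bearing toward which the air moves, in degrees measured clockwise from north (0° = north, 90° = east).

315°

The pressure-gradient force points toward the southwest (bearing 225°).
Geostrophic balance: in the Northern Hemisphere the Coriolis force deflects motion to the right, so the geostrophic wind blows 90° to the right of the pressure-gradient force (low pressure on the left).
Rotating 225° by 90° clockwise gives 315° — the wind blows toward the northwest.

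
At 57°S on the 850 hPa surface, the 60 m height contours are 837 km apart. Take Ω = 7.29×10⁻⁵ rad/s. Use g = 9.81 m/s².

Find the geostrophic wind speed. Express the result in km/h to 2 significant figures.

21 km/h

Coriolis parameter at 57°S:
f = 2Ω sin φ = 2 × 7.29×10⁻⁵ × sin 57° = 1.22×10⁻⁴ s⁻¹
Height gradient: |∂Z/∂n| = 60 m / 837000 m = 7.17×10⁻⁵
On a pressure surface, geostrophic balance gives V_g = (g/f)|∂Z/∂n|:
V_g = 9.81 × 7.17×10⁻⁵ / 1.22×10⁻⁴ = 5.75 m/s
Converting: 5.75 m/s × 3.6 = 21 km/h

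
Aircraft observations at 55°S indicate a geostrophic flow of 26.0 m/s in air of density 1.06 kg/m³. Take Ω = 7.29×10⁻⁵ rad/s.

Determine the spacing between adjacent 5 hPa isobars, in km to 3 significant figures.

152 km

Coriolis parameter at 55°S:
f = 2Ω sin φ = 2 × 7.29×10⁻⁵ × sin 55° = 1.19×10⁻⁴ s⁻¹
Geostrophic balance rearranged: |∂P/∂n| = f ρ V_g
|∂P/∂n| = 1.19×10⁻⁴ × 1.06 × 26.0 = 3.29×10⁻³ Pa/m
Isobar spacing: Δn = ΔP/|∂P/∂n| = 500 Pa / 3.29×10⁻³ Pa/m = 151904 m ≈ 152 km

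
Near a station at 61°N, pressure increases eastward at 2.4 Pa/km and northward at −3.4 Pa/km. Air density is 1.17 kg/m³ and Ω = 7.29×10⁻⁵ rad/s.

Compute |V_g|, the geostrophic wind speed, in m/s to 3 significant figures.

Coriolis parameter at 61°N:
f = 2Ω sin φ = 2 × 7.29×10⁻⁵ × sin 61° = 1.28×10⁻⁴ s⁻¹
Component geostrophic relations (x east, y north):
u_g = −(1/(fρ)) ∂P/∂y,  v_g = (1/(fρ)) ∂P/∂x
u_g = −(−3.4×10⁻³)/(1.28×10⁻⁴ × 1.17) = 22.8 m/s;  v_g = (2.4×10⁻³)/(1.28×10⁻⁴ × 1.17) = 16.1 m/s
|V_g| = √(u_g² + v_g²) = 27.9 m/s

27.9 m/s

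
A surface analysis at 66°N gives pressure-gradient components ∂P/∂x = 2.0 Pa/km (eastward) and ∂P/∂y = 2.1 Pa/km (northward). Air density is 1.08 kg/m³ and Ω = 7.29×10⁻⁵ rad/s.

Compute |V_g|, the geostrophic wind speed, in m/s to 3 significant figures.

Coriolis parameter at 66°N:
f = 2Ω sin φ = 2 × 7.29×10⁻⁵ × sin 66° = 1.33×10⁻⁴ s⁻¹
Component geostrophic relations (x east, y north):
u_g = −(1/(fρ)) ∂P/∂y,  v_g = (1/(fρ)) ∂P/∂x
u_g = −(2.1×10⁻³)/(1.33×10⁻⁴ × 1.08) = −14.6 m/s;  v_g = (2.0×10⁻³)/(1.33×10⁻⁴ × 1.08) = 13.9 m/s
|V_g| = √(u_g² + v_g²) = 20.2 m/s

20.2 m/s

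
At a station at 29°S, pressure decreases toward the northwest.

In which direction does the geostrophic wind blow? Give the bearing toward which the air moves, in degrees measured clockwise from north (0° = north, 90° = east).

225°

The pressure-gradient force points toward the northwest (bearing 315°).
Geostrophic balance: in the Southern Hemisphere the Coriolis force deflects motion to the left, so the geostrophic wind blows 90° to the left of the pressure-gradient force (low pressure on the right).
Rotating 315° by 90° counterclockwise gives 225° — the wind blows toward the southwest.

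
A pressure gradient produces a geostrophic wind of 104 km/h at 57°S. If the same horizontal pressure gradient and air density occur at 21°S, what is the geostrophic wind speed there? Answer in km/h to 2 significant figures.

240 km/h

With the same pressure gradient and density, V_g ∝ 1/f ∝ 1/sin φ.
V₂ = V₁ · sin φ₁ / sin φ₂ = 104 × sin 57° / sin 21°
V₂ = 104 × 0.8387/0.3584 = 240 km/h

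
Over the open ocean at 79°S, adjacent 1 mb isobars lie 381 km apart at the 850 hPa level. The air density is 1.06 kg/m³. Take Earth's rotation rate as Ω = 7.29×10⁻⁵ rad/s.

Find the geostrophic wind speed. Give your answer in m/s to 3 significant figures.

1.73 m/s

Coriolis parameter at 79°S:
f = 2Ω sin φ = 2 × 7.29×10⁻⁵ × sin 79° = 1.43×10⁻⁴ s⁻¹
Pressure gradient: |∂P/∂n| = 100 Pa / 381000 m = 2.62×10⁻⁴ Pa/m
Geostrophic balance (pressure-gradient force = Coriolis force):
V_g = (1/(fρ)) |∂P/∂n| = 2.62×10⁻⁴ / (1.43×10⁻⁴ × 1.06) = 1.73 m/s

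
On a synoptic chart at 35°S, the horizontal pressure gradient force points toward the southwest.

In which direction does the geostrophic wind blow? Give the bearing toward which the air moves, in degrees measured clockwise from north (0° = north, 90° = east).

The pressure-gradient force points toward the southwest (bearing 225°).
Geostrophic balance: in the Southern Hemisphere the Coriolis force deflects motion to the left, so the geostrophic wind blows 90° to the left of the pressure-gradient force (low pressure on the right).
Rotating 225° by 90° counterclockwise gives 135° — the wind blows toward the southeast.

135°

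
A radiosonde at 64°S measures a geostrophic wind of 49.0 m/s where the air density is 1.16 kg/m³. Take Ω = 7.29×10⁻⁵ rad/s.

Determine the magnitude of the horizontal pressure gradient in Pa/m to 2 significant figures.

Coriolis parameter at 64°S:
f = 2Ω sin φ = 2 × 7.29×10⁻⁵ × sin 64° = 1.31×10⁻⁴ s⁻¹
Geostrophic balance rearranged: |∂P/∂n| = f ρ V_g
|∂P/∂n| = 1.31×10⁻⁴ × 1.16 × 49.0 = 7.45×10⁻³ Pa/m

7.4×10⁻³ Pa/m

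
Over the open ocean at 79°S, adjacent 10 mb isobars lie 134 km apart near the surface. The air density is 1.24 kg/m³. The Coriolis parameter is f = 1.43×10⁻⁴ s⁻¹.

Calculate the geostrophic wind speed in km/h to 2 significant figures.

150 km/h

Pressure gradient: |∂P/∂n| = 1000 Pa / 134000 m = 7.46×10⁻³ Pa/m
Geostrophic balance (pressure-gradient force = Coriolis force):
V_g = (1/(fρ)) |∂P/∂n| = 7.46×10⁻³ / (1.43×10⁻⁴ × 1.24) = 42.1 m/s
Converting: 42.1 m/s × 3.6 = 150 km/h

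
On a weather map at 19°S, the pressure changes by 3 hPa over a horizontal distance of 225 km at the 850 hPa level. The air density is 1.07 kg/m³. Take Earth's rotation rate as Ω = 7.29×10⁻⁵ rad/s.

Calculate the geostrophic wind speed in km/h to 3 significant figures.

94.5 km/h

Coriolis parameter at 19°S:
f = 2Ω sin φ = 2 × 7.29×10⁻⁵ × sin 19° = 4.75×10⁻⁵ s⁻¹
Pressure gradient: |∂P/∂n| = 300 Pa / 225000 m = 1.33×10⁻³ Pa/m
Geostrophic balance (pressure-gradient force = Coriolis force):
V_g = (1/(fρ)) |∂P/∂n| = 1.33×10⁻³ / (4.75×10⁻⁵ × 1.07) = 26.3 m/s
Converting: 26.3 m/s × 3.6 = 94.5 km/h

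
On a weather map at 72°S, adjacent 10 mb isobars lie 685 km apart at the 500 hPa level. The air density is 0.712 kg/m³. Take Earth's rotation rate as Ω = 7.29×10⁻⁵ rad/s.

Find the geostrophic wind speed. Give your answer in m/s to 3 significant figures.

Coriolis parameter at 72°S:
f = 2Ω sin φ = 2 × 7.29×10⁻⁵ × sin 72° = 1.39×10⁻⁴ s⁻¹
Pressure gradient: |∂P/∂n| = 1000 Pa / 685000 m = 1.46×10⁻³ Pa/m
Geostrophic balance (pressure-gradient force = Coriolis force):
V_g = (1/(fρ)) |∂P/∂n| = 1.46×10⁻³ / (1.39×10⁻⁴ × 0.712) = 14.8 m/s

14.8 m/s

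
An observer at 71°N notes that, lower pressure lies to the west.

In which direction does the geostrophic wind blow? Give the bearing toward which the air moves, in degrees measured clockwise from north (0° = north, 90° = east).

The pressure-gradient force points toward the west (bearing 270°).
Geostrophic balance: in the Northern Hemisphere the Coriolis force deflects motion to the right, so the geostrophic wind blows 90° to the right of the pressure-gradient force (low pressure on the left).
Rotating 270° by 90° clockwise gives 000° — the wind blows toward the north.

000°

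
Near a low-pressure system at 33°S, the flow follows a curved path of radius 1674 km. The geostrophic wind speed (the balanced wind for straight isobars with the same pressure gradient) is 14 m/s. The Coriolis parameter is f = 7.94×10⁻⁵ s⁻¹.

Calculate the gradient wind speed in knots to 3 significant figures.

Around a low, centrifugal force acts outward with Coriolis, so pressure-gradient force balances both:
(1/ρ)|∂P/∂n| = fV + V²/R  →  V² + fR·V − fR·V_g = 0
With fR = 7.94×10⁻⁵ × 1674×10³ m = 133 m/s:
V = [−fR + √((fR)² + 4 fR V_g)]/2 = [−133 + √(133² + 4×133×14)]/2 = 12.8 m/s
Subgeostrophic (V < V_g = 14 m/s), as expected around a low.
Converting: 12.8 m/s × 1.944 = 24.8 knots

24.8 knots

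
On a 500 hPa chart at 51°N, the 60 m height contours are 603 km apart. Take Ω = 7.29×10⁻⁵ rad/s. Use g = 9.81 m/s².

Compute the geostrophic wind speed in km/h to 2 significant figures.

31 km/h

Coriolis parameter at 51°N:
f = 2Ω sin φ = 2 × 7.29×10⁻⁵ × sin 51° = 1.13×10⁻⁴ s⁻¹
Height gradient: |∂Z/∂n| = 60 m / 603000 m = 9.95×10⁻⁵
On a pressure surface, geostrophic balance gives V_g = (g/f)|∂Z/∂n|:
V_g = 9.81 × 9.95×10⁻⁵ / 1.13×10⁻⁴ = 8.61 m/s
Converting: 8.61 m/s × 3.6 = 31 km/h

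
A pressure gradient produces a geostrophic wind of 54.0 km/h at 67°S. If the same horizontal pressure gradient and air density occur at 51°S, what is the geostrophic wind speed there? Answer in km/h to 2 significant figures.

With the same pressure gradient and density, V_g ∝ 1/f ∝ 1/sin φ.
V₂ = V₁ · sin φ₁ / sin φ₂ = 54.0 × sin 67° / sin 51°
V₂ = 54.0 × 0.9205/0.7771 = 64 km/h

64 km/h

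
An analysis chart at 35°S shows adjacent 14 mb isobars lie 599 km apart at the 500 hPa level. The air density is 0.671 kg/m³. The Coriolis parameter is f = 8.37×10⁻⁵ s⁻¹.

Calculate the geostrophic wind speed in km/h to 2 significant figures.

150 km/h

Pressure gradient: |∂P/∂n| = 1400 Pa / 599000 m = 2.34×10⁻³ Pa/m
Geostrophic balance (pressure-gradient force = Coriolis force):
V_g = (1/(fρ)) |∂P/∂n| = 2.34×10⁻³ / (8.37×10⁻⁵ × 0.671) = 41.6 m/s
Converting: 41.6 m/s × 3.6 = 150 km/h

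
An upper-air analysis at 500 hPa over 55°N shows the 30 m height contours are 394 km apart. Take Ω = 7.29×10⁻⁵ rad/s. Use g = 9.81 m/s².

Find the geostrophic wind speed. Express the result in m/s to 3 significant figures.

6.25 m/s

Coriolis parameter at 55°N:
f = 2Ω sin φ = 2 × 7.29×10⁻⁵ × sin 55° = 1.19×10⁻⁴ s⁻¹
Height gradient: |∂Z/∂n| = 30 m / 394000 m = 7.61×10⁻⁵
On a pressure surface, geostrophic balance gives V_g = (g/f)|∂Z/∂n|:
V_g = 9.81 × 7.61×10⁻⁵ / 1.19×10⁻⁴ = 6.25 m/s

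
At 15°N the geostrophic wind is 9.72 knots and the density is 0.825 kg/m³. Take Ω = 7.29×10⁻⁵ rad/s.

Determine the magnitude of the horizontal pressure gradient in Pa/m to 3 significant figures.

Coriolis parameter at 15°N:
f = 2Ω sin φ = 2 × 7.29×10⁻⁵ × sin 15° = 3.77×10⁻⁵ s⁻¹
Wind speed in SI: 9.72 knots = 5.00 m/s
Geostrophic balance rearranged: |∂P/∂n| = f ρ V_g
|∂P/∂n| = 3.77×10⁻⁵ × 0.825 × 5.00 = 1.56×10⁻⁴ Pa/m

1.56×10⁻⁴ Pa/m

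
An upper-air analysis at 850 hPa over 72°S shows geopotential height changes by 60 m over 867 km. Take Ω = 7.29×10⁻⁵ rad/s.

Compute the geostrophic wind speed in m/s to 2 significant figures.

Coriolis parameter at 72°S:
f = 2Ω sin φ = 2 × 7.29×10⁻⁵ × sin 72° = 1.39×10⁻⁴ s⁻¹
Height gradient: |∂Z/∂n| = 60 m / 867000 m = 6.92×10⁻⁵
On a pressure surface, geostrophic balance gives V_g = (g/f)|∂Z/∂n|:
V_g = 9.81 × 6.92×10⁻⁵ / 1.39×10⁻⁴ = 4.90 m/s

4.9 m/s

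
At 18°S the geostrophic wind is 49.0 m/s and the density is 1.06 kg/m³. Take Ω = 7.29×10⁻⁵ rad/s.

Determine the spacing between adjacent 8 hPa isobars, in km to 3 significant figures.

342 km

Coriolis parameter at 18°S:
f = 2Ω sin φ = 2 × 7.29×10⁻⁵ × sin 18° = 4.51×10⁻⁵ s⁻¹
Geostrophic balance rearranged: |∂P/∂n| = f ρ V_g
|∂P/∂n| = 4.51×10⁻⁵ × 1.06 × 49.0 = 2.34×10⁻³ Pa/m
Isobar spacing: Δn = ΔP/|∂P/∂n| = 800 Pa / 2.34×10⁻³ Pa/m = 341860 m ≈ 342 km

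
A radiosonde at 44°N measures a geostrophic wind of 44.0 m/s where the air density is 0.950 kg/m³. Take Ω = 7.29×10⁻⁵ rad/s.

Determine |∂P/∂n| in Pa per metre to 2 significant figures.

Coriolis parameter at 44°N:
f = 2Ω sin φ = 2 × 7.29×10⁻⁵ × sin 44° = 1.01×10⁻⁴ s⁻¹
Geostrophic balance rearranged: |∂P/∂n| = f ρ V_g
|∂P/∂n| = 1.01×10⁻⁴ × 0.950 × 44.0 = 4.23×10⁻³ Pa/m

4.2×10⁻³ Pa/m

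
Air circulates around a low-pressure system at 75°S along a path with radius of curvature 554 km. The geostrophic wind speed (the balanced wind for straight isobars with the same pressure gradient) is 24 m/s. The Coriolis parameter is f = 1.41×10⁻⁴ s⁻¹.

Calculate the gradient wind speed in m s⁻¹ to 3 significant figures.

19.3 m s⁻¹

Around a low, centrifugal force acts outward with Coriolis, so pressure-gradient force balances both:
(1/ρ)|∂P/∂n| = fV + V²/R  →  V² + fR·V − fR·V_g = 0
With fR = 1.41×10⁻⁴ × 554×10³ m = 78.1 m/s:
V = [−fR + √((fR)² + 4 fR V_g)]/2 = [−78.1 + √(78.1² + 4×78.1×24)]/2 = 19.3 m/s
Subgeostrophic (V < V_g = 24 m/s), as expected around a low.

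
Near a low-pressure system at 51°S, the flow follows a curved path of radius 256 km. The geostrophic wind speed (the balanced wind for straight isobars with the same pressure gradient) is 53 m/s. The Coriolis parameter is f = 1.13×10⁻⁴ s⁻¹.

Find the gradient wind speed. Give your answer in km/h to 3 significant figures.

Around a low, centrifugal force acts outward with Coriolis, so pressure-gradient force balances both:
(1/ρ)|∂P/∂n| = fV + V²/R  →  V² + fR·V − fR·V_g = 0
With fR = 1.13×10⁻⁴ × 256×10³ m = 28.9 m/s:
V = [−fR + √((fR)² + 4 fR V_g)]/2 = [−28.9 + √(28.9² + 4×28.9×53)]/2 = 27.3 m/s
Subgeostrophic (V < V_g = 53 m/s), as expected around a low.
Converting: 27.3 m/s × 3.6 = 98.2 km/h

98.2 km/h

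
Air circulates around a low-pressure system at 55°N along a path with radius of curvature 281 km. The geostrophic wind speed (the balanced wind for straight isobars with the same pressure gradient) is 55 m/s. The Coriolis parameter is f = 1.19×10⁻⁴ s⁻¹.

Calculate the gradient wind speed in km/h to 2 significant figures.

Around a low, centrifugal force acts outward with Coriolis, so pressure-gradient force balances both:
(1/ρ)|∂P/∂n| = fV + V²/R  →  V² + fR·V − fR·V_g = 0
With fR = 1.19×10⁻⁴ × 281×10³ m = 33.4 m/s:
V = [−fR + √((fR)² + 4 fR V_g)]/2 = [−33.4 + √(33.4² + 4×33.4×55)]/2 = 29.3 m/s
Subgeostrophic (V < V_g = 55 m/s), as expected around a low.
Converting: 29.3 m/s × 3.6 = 110 km/h

110 km/h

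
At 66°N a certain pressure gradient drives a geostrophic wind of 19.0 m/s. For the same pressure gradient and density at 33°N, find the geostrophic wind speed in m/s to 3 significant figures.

31.9 m/s

With the same pressure gradient and density, V_g ∝ 1/f ∝ 1/sin φ.
V₂ = V₁ · sin φ₁ / sin φ₂ = 19.0 × sin 66° / sin 33°
V₂ = 19.0 × 0.9135/0.5446 = 31.9 m/s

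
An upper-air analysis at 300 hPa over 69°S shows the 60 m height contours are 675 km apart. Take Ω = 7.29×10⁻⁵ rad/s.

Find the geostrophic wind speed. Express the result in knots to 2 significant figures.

12 knots

Coriolis parameter at 69°S:
f = 2Ω sin φ = 2 × 7.29×10⁻⁵ × sin 69° = 1.36×10⁻⁴ s⁻¹
Height gradient: |∂Z/∂n| = 60 m / 675000 m = 8.89×10⁻⁵
On a pressure surface, geostrophic balance gives V_g = (g/f)|∂Z/∂n|:
V_g = 9.81 × 8.89×10⁻⁵ / 1.36×10⁻⁴ = 6.41 m/s
Converting: 6.41 m/s × 1.944 = 12 knots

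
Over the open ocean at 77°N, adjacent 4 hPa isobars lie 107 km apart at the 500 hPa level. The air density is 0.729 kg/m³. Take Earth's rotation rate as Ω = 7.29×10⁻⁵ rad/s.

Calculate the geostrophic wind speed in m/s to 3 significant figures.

Coriolis parameter at 77°N:
f = 2Ω sin φ = 2 × 7.29×10⁻⁵ × sin 77° = 1.42×10⁻⁴ s⁻¹
Pressure gradient: |∂P/∂n| = 400 Pa / 107000 m = 3.74×10⁻³ Pa/m
Geostrophic balance (pressure-gradient force = Coriolis force):
V_g = (1/(fρ)) |∂P/∂n| = 3.74×10⁻³ / (1.42×10⁻⁴ × 0.729) = 36.1 m/s

36.1 m/s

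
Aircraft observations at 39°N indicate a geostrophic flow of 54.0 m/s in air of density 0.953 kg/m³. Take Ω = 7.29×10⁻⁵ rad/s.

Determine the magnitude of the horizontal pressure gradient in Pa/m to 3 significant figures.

Coriolis parameter at 39°N:
f = 2Ω sin φ = 2 × 7.29×10⁻⁵ × sin 39° = 9.18×10⁻⁵ s⁻¹
Geostrophic balance rearranged: |∂P/∂n| = f ρ V_g
|∂P/∂n| = 9.18×10⁻⁵ × 0.953 × 54.0 = 4.72×10⁻³ Pa/m

4.72×10⁻³ Pa/m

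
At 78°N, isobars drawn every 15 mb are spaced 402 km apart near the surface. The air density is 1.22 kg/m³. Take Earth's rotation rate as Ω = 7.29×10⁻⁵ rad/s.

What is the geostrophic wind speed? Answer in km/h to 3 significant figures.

77.2 km/h

Coriolis parameter at 78°N:
f = 2Ω sin φ = 2 × 7.29×10⁻⁵ × sin 78° = 1.43×10⁻⁴ s⁻¹
Pressure gradient: |∂P/∂n| = 1500 Pa / 402000 m = 3.73×10⁻³ Pa/m
Geostrophic balance (pressure-gradient force = Coriolis force):
V_g = (1/(fρ)) |∂P/∂n| = 3.73×10⁻³ / (1.43×10⁻⁴ × 1.22) = 21.4 m/s
Converting: 21.4 m/s × 3.6 = 77.2 km/h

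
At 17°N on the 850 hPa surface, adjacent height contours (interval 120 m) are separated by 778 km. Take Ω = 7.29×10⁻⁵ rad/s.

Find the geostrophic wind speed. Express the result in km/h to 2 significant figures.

130 km/h

Coriolis parameter at 17°N:
f = 2Ω sin φ = 2 × 7.29×10⁻⁵ × sin 17° = 4.26×10⁻⁵ s⁻¹
Height gradient: |∂Z/∂n| = 120 m / 778000 m = 1.54×10⁻⁴
On a pressure surface, geostrophic balance gives V_g = (g/f)|∂Z/∂n|:
V_g = 9.81 × 1.54×10⁻⁴ / 4.26×10⁻⁵ = 35.5 m/s
Converting: 35.5 m/s × 3.6 = 130 km/h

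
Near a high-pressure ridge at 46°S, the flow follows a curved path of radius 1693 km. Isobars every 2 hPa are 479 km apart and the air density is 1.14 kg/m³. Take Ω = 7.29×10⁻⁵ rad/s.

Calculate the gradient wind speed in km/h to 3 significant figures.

Coriolis parameter at 46°S:
f = 2Ω sin φ = 2 × 7.29×10⁻⁵ × sin 46° = 1.05×10⁻⁴ s⁻¹
Pressure gradient: |∂P/∂n| = 200 Pa / 479000 m = 4.18×10⁻⁴ Pa/m
Geostrophic speed: V_g = |∂P/∂n|/(fρ) = 4.18×10⁻⁴/(1.05×10⁻⁴ × 1.14) = 3.49 m/s
Around a high, pressure-gradient force acts outward with centrifugal, so Coriolis balances both:
fV = (1/ρ)|∂P/∂n| + V²/R  →  V² − fR·V + fR·V_g = 0
With fR = 1.05×10⁻⁴ × 1693×10³ m = 178 m/s:
V = [fR − √((fR)² − 4 fR V_g)]/2 = [178 − √(178² − 4×178×3.49)]/2 = 3.56 m/s
Supergeostrophic (V > V_g = 3.49 m/s), as expected around a high.
Converting: 3.56 m/s × 3.6 = 12.8 km/h

12.8 km/h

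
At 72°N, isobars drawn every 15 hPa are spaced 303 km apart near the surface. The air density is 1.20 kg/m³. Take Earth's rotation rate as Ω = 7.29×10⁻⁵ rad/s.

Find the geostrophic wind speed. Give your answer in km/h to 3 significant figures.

Coriolis parameter at 72°N:
f = 2Ω sin φ = 2 × 7.29×10⁻⁵ × sin 72° = 1.39×10⁻⁴ s⁻¹
Pressure gradient: |∂P/∂n| = 1500 Pa / 303000 m = 4.95×10⁻³ Pa/m
Geostrophic balance (pressure-gradient force = Coriolis force):
V_g = (1/(fρ)) |∂P/∂n| = 4.95×10⁻³ / (1.39×10⁻⁴ × 1.20) = 29.8 m/s
Converting: 29.8 m/s × 3.6 = 107 km/h

107 km/h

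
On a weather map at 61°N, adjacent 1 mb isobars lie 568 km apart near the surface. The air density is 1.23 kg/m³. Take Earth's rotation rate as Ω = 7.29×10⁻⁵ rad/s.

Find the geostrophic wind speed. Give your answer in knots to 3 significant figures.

Coriolis parameter at 61°N:
f = 2Ω sin φ = 2 × 7.29×10⁻⁵ × sin 61° = 1.28×10⁻⁴ s⁻¹
Pressure gradient: |∂P/∂n| = 100 Pa / 568000 m = 1.76×10⁻⁴ Pa/m
Geostrophic balance (pressure-gradient force = Coriolis force):
V_g = (1/(fρ)) |∂P/∂n| = 1.76×10⁻⁴ / (1.28×10⁻⁴ × 1.23) = 1.12 m/s
Converting: 1.12 m/s × 1.944 = 2.18 knots

2.18 knots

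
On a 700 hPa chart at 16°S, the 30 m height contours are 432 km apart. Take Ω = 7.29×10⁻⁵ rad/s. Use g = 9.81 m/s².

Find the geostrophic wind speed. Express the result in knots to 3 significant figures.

Coriolis parameter at 16°S:
f = 2Ω sin φ = 2 × 7.29×10⁻⁵ × sin 16° = 4.02×10⁻⁵ s⁻¹
Height gradient: |∂Z/∂n| = 30 m / 432000 m = 6.94×10⁻⁵
On a pressure surface, geostrophic balance gives V_g = (g/f)|∂Z/∂n|:
V_g = 9.81 × 6.94×10⁻⁵ / 4.02×10⁻⁵ = 17.0 m/s
Converting: 17.0 m/s × 1.944 = 33.0 knots

33.0 knots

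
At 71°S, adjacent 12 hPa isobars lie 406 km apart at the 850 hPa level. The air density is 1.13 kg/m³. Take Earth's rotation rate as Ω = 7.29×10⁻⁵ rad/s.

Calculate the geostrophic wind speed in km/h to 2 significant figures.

Coriolis parameter at 71°S:
f = 2Ω sin φ = 2 × 7.29×10⁻⁵ × sin 71° = 1.38×10⁻⁴ s⁻¹
Pressure gradient: |∂P/∂n| = 1200 Pa / 406000 m = 2.96×10⁻³ Pa/m
Geostrophic balance (pressure-gradient force = Coriolis force):
V_g = (1/(fρ)) |∂P/∂n| = 2.96×10⁻³ / (1.38×10⁻⁴ × 1.13) = 19.0 m/s
Converting: 19.0 m/s × 3.6 = 68 km/h

68 km/h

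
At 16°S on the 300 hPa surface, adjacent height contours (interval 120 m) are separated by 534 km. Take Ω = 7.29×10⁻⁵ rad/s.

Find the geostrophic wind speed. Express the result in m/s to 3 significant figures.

Coriolis parameter at 16°S:
f = 2Ω sin φ = 2 × 7.29×10⁻⁵ × sin 16° = 4.02×10⁻⁵ s⁻¹
Height gradient: |∂Z/∂n| = 120 m / 534000 m = 2.25×10⁻⁴
On a pressure surface, geostrophic balance gives V_g = (g/f)|∂Z/∂n|:
V_g = 9.81 × 2.25×10⁻⁴ / 4.02×10⁻⁵ = 54.9 m/s

54.9 m/s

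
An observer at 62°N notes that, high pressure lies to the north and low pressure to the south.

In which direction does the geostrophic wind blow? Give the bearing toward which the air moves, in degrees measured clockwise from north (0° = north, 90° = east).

The pressure-gradient force points toward the south (bearing 180°).
Geostrophic balance: in the Northern Hemisphere the Coriolis force deflects motion to the right, so the geostrophic wind blows 90° to the right of the pressure-gradient force (low pressure on the left).
Rotating 180° by 90° clockwise gives 270° — the wind blows toward the west.

270°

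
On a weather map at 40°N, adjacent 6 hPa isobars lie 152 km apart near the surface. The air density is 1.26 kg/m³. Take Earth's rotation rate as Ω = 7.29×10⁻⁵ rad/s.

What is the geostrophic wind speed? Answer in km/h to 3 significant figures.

Coriolis parameter at 40°N:
f = 2Ω sin φ = 2 × 7.29×10⁻⁵ × sin 40° = 9.37×10⁻⁵ s⁻¹
Pressure gradient: |∂P/∂n| = 600 Pa / 152000 m = 3.95×10⁻³ Pa/m
Geostrophic balance (pressure-gradient force = Coriolis force):
V_g = (1/(fρ)) |∂P/∂n| = 3.95×10⁻³ / (9.37×10⁻⁵ × 1.26) = 33.4 m/s
Converting: 33.4 m/s × 3.6 = 120 km/h

120 km/h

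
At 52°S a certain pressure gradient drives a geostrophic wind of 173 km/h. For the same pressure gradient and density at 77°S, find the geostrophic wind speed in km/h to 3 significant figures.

140 km/h

With the same pressure gradient and density, V_g ∝ 1/f ∝ 1/sin φ.
V₂ = V₁ · sin φ₁ / sin φ₂ = 173 × sin 52° / sin 77°
V₂ = 173 × 0.7880/0.9744 = 140 km/h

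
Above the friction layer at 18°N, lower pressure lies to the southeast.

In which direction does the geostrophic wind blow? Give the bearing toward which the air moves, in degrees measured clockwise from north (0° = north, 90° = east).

225°

The pressure-gradient force points toward the southeast (bearing 135°).
Geostrophic balance: in the Northern Hemisphere the Coriolis force deflects motion to the right, so the geostrophic wind blows 90° to the right of the pressure-gradient force (low pressure on the left).
Rotating 135° by 90° clockwise gives 225° — the wind blows toward the southwest.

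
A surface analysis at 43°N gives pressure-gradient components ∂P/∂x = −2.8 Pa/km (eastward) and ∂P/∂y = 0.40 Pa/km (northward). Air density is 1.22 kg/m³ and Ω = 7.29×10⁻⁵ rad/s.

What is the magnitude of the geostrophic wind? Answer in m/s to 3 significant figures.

Coriolis parameter at 43°N:
f = 2Ω sin φ = 2 × 7.29×10⁻⁵ × sin 43° = 9.94×10⁻⁵ s⁻¹
Component geostrophic relations (x east, y north):
u_g = −(1/(fρ)) ∂P/∂y,  v_g = (1/(fρ)) ∂P/∂x
u_g = −(0.40×10⁻³)/(9.94×10⁻⁵ × 1.22) = −3.30 m/s;  v_g = (−2.8×10⁻³)/(9.94×10⁻⁵ × 1.22) = −23.1 m/s
|V_g| = √(u_g² + v_g²) = 23.3 m/s

23.3 m/s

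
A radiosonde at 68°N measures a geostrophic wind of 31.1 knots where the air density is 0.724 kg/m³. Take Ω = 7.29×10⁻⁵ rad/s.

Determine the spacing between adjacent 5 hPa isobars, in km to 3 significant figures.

Coriolis parameter at 68°N:
f = 2Ω sin φ = 2 × 7.29×10⁻⁵ × sin 68° = 1.35×10⁻⁴ s⁻¹
Wind speed in SI: 31.1 knots = 16.0 m/s
Geostrophic balance rearranged: |∂P/∂n| = f ρ V_g
|∂P/∂n| = 1.35×10⁻⁴ × 0.724 × 16.0 = 1.57×10⁻³ Pa/m
Isobar spacing: Δn = ΔP/|∂P/∂n| = 500 Pa / 1.57×10⁻³ Pa/m = 319308 m ≈ 319 km

319 km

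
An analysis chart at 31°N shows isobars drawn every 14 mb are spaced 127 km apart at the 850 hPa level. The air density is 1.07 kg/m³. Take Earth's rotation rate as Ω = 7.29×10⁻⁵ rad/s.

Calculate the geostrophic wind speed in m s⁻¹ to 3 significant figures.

Coriolis parameter at 31°N:
f = 2Ω sin φ = 2 × 7.29×10⁻⁵ × sin 31° = 7.51×10⁻⁵ s⁻¹
Pressure gradient: |∂P/∂n| = 1400 Pa / 127000 m = 1.10×10⁻² Pa/m
Geostrophic balance (pressure-gradient force = Coriolis force):
V_g = (1/(fρ)) |∂P/∂n| = 1.10×10⁻² / (7.51×10⁻⁵ × 1.07) = 137 m/s

137 m s⁻¹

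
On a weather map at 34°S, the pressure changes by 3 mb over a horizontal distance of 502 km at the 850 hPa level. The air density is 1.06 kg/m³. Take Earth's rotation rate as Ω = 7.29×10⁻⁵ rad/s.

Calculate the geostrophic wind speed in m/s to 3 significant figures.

Coriolis parameter at 34°S:
f = 2Ω sin φ = 2 × 7.29×10⁻⁵ × sin 34° = 8.15×10⁻⁵ s⁻¹
Pressure gradient: |∂P/∂n| = 300 Pa / 502000 m = 5.98×10⁻⁴ Pa/m
Geostrophic balance (pressure-gradient force = Coriolis force):
V_g = (1/(fρ)) |∂P/∂n| = 5.98×10⁻⁴ / (8.15×10⁻⁵ × 1.06) = 6.92 m/s

6.92 m/s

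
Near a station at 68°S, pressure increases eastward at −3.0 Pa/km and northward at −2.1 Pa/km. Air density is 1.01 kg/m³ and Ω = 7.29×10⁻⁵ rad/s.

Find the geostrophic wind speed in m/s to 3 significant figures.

26.8 m/s

Coriolis parameter at 68°S:
f = 2Ω sin φ = 2 × 7.29×10⁻⁵ × sin 68° = 1.35×10⁻⁴ s⁻¹
In the Southern Hemisphere f is negative: f = −1.35×10⁻⁴ s⁻¹.
Component geostrophic relations (x east, y north):
u_g = −(1/(fρ)) ∂P/∂y,  v_g = (1/(fρ)) ∂P/∂x
u_g = −(−2.1×10⁻³)/(−1.35×10⁻⁴ × 1.01) = −15.4 m/s;  v_g = (−3.0×10⁻³)/(−1.35×10⁻⁴ × 1.01) = 22.0 m/s
|V_g| = √(u_g² + v_g²) = 26.8 m/s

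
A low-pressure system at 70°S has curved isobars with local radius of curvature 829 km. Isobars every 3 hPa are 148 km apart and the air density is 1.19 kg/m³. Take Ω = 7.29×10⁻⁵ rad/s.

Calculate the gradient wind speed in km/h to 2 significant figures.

Coriolis parameter at 70°S:
f = 2Ω sin φ = 2 × 7.29×10⁻⁵ × sin 70° = 1.37×10⁻⁴ s⁻¹
Pressure gradient: |∂P/∂n| = 300 Pa / 148000 m = 2.03×10⁻³ Pa/m
Geostrophic speed: V_g = |∂P/∂n|/(fρ) = 2.03×10⁻³/(1.37×10⁻⁴ × 1.19) = 12.4 m/s
Around a low, centrifugal force acts outward with Coriolis, so pressure-gradient force balances both:
(1/ρ)|∂P/∂n| = fV + V²/R  →  V² + fR·V − fR·V_g = 0
With fR = 1.37×10⁻⁴ × 829×10³ m = 114 m/s:
V = [−fR + √((fR)² + 4 fR V_g)]/2 = [−114 + √(114² + 4×114×12.4)]/2 = 11.3 m/s
Subgeostrophic (V < V_g = 12.4 m/s), as expected around a low.
Converting: 11.3 m/s × 3.6 = 41 km/h

41 km/h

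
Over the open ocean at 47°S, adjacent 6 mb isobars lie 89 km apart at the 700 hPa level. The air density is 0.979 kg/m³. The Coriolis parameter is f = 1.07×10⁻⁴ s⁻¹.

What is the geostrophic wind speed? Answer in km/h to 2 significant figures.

Pressure gradient: |∂P/∂n| = 600 Pa / 89000 m = 6.74×10⁻³ Pa/m
Geostrophic balance (pressure-gradient force = Coriolis force):
V_g = (1/(fρ)) |∂P/∂n| = 6.74×10⁻³ / (1.07×10⁻⁴ × 0.979) = 64.4 m/s
Converting: 64.4 m/s × 3.6 = 230 km/h

230 km/h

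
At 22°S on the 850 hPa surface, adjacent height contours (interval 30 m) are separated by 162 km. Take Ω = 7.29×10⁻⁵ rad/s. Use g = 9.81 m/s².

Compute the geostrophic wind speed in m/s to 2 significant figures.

Coriolis parameter at 22°S:
f = 2Ω sin φ = 2 × 7.29×10⁻⁵ × sin 22° = 5.46×10⁻⁵ s⁻¹
Height gradient: |∂Z/∂n| = 30 m / 162000 m = 1.85×10⁻⁴
On a pressure surface, geostrophic balance gives V_g = (g/f)|∂Z/∂n|:
V_g = 9.81 × 1.85×10⁻⁴ / 5.46×10⁻⁵ = 33.3 m/s

33 m/s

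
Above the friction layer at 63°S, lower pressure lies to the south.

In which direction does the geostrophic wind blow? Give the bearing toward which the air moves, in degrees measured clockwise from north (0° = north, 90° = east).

The pressure-gradient force points toward the south (bearing 180°).
Geostrophic balance: in the Southern Hemisphere the Coriolis force deflects motion to the left, so the geostrophic wind blows 90° to the left of the pressure-gradient force (low pressure on the right).
Rotating 180° by 90° counterclockwise gives 090° — the wind blows toward the east.

090°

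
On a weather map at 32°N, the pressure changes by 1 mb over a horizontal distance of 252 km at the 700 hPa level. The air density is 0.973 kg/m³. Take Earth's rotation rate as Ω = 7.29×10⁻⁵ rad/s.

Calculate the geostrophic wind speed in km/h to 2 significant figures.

Coriolis parameter at 32°N:
f = 2Ω sin φ = 2 × 7.29×10⁻⁵ × sin 32° = 7.73×10⁻⁵ s⁻¹
Pressure gradient: |∂P/∂n| = 100 Pa / 252000 m = 3.97×10⁻⁴ Pa/m
Geostrophic balance (pressure-gradient force = Coriolis force):
V_g = (1/(fρ)) |∂P/∂n| = 3.97×10⁻⁴ / (7.73×10⁻⁵ × 0.973) = 5.28 m/s
Converting: 5.28 m/s × 3.6 = 19 km/h

19 km/h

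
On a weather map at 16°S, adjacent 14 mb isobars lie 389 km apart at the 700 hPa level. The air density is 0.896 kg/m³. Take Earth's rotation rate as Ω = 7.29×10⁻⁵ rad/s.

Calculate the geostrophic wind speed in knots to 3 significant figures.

Coriolis parameter at 16°S:
f = 2Ω sin φ = 2 × 7.29×10⁻⁵ × sin 16° = 4.02×10⁻⁵ s⁻¹
Pressure gradient: |∂P/∂n| = 1400 Pa / 389000 m = 3.60×10⁻³ Pa/m
Geostrophic balance (pressure-gradient force = Coriolis force):
V_g = (1/(fρ)) |∂P/∂n| = 3.60×10⁻³ / (4.02×10⁻⁵ × 0.896) = 99.9 m/s
Converting: 99.9 m/s × 1.944 = 194 knots

194 knots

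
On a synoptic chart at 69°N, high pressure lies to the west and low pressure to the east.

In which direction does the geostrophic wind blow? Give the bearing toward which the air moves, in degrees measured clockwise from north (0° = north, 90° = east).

180°

The pressure-gradient force points toward the east (bearing 090°).
Geostrophic balance: in the Northern Hemisphere the Coriolis force deflects motion to the right, so the geostrophic wind blows 90° to the right of the pressure-gradient force (low pressure on the left).
Rotating 090° by 90° clockwise gives 180° — the wind blows toward the south.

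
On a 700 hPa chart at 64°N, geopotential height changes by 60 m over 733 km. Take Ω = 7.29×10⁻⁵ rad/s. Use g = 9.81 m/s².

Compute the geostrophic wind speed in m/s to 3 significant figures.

6.13 m/s

Coriolis parameter at 64°N:
f = 2Ω sin φ = 2 × 7.29×10⁻⁵ × sin 64° = 1.31×10⁻⁴ s⁻¹
Height gradient: |∂Z/∂n| = 60 m / 733000 m = 8.19×10⁻⁵
On a pressure surface, geostrophic balance gives V_g = (g/f)|∂Z/∂n|:
V_g = 9.81 × 8.19×10⁻⁵ / 1.31×10⁻⁴ = 6.13 m/s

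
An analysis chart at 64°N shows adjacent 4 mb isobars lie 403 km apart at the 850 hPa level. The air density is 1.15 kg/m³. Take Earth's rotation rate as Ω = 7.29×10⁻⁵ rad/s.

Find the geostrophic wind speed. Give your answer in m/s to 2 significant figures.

Coriolis parameter at 64°N:
f = 2Ω sin φ = 2 × 7.29×10⁻⁵ × sin 64° = 1.31×10⁻⁴ s⁻¹
Pressure gradient: |∂P/∂n| = 400 Pa / 403000 m = 9.93×10⁻⁴ Pa/m
Geostrophic balance (pressure-gradient force = Coriolis force):
V_g = (1/(fρ)) |∂P/∂n| = 9.93×10⁻⁴ / (1.31×10⁻⁴ × 1.15) = 6.59 m/s

6.6 m/s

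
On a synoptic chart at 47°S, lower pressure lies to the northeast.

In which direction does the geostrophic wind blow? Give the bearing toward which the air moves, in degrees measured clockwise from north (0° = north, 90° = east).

315°

The pressure-gradient force points toward the northeast (bearing 045°).
Geostrophic balance: in the Southern Hemisphere the Coriolis force deflects motion to the left, so the geostrophic wind blows 90° to the left of the pressure-gradient force (low pressure on the right).
Rotating 045° by 90° counterclockwise gives 315° — the wind blows toward the northwest.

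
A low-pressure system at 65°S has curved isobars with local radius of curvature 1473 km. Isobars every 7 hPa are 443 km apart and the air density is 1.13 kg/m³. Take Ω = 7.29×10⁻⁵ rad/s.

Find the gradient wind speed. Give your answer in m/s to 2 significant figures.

10 m/s

Coriolis parameter at 65°S:
f = 2Ω sin φ = 2 × 7.29×10⁻⁵ × sin 65° = 1.32×10⁻⁴ s⁻¹
Pressure gradient: |∂P/∂n| = 700 Pa / 443000 m = 1.58×10⁻³ Pa/m
Geostrophic speed: V_g = |∂P/∂n|/(fρ) = 1.58×10⁻³/(1.32×10⁻⁴ × 1.13) = 10.6 m/s
Around a low, centrifugal force acts outward with Coriolis, so pressure-gradient force balances both:
(1/ρ)|∂P/∂n| = fV + V²/R  →  V² + fR·V − fR·V_g = 0
With fR = 1.32×10⁻⁴ × 1473×10³ m = 195 m/s:
V = [−fR + √((fR)² + 4 fR V_g)]/2 = [−195 + √(195² + 4×195×10.6)]/2 = 10.1 m/s
Subgeostrophic (V < V_g = 10.6 m/s), as expected around a low.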